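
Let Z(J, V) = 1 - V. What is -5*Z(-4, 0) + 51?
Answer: 46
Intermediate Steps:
-5*Z(-4, 0) + 51 = -5*(1 - 1*0) + 51 = -5*(1 + 0) + 51 = -5*1 + 51 = -5 + 51 = 46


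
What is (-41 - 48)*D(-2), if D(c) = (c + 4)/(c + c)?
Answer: 89/2 ≈ 44.500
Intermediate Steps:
D(c) = (4 + c)/(2*c) (D(c) = (4 + c)/((2*c)) = (4 + c)*(1/(2*c)) = (4 + c)/(2*c))
(-41 - 48)*D(-2) = (-41 - 48)*((½)*(4 - 2)/(-2)) = -89*(-1)*2/(2*2) = -89*(-½) = 89/2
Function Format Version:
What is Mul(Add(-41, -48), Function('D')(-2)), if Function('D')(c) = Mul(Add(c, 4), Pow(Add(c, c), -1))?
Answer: Rational(89, 2) ≈ 44.500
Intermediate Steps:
Function('D')(c) = Mul(Rational(1, 2), Pow(c, -1), Add(4, c)) (Function('D')(c) = Mul(Add(4, c), Pow(Mul(2, c), -1)) = Mul(Add(4, c), Mul(Rational(1, 2), Pow(c, -1))) = Mul(Rational(1, 2), Pow(c, -1), Add(4, c)))
Mul(Add(-41, -48), Function('D')(-2)) = Mul(Add(-41, -48), Mul(Rational(1, 2), Pow(-2, -1), Add(4, -2))) = Mul(-89, Mul(Rational(1, 2), Rational(-1, 2), 2)) = Mul(-89, Rational(-1, 2)) = Rational(89, 2)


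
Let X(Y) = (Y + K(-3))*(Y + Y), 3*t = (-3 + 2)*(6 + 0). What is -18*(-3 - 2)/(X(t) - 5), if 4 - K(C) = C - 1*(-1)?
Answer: -30/7 ≈ -4.2857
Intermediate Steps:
K(C) = 3 - C (K(C) = 4 - (C - 1*(-1)) = 4 - (C + 1) = 4 - (1 + C) = 4 + (-1 - C) = 3 - C)
t = -2 (t = ((-3 + 2)*(6 + 0))/3 = (-1*6)/3 = (⅓)*(-6) = -2)
X(Y) = 2*Y*(6 + Y) (X(Y) = (Y + (3 - 1*(-3)))*(Y + Y) = (Y + (3 + 3))*(2*Y) = (Y + 6)*(2*Y) = (6 + Y)*(2*Y) = 2*Y*(6 + Y))
-18*(-3 - 2)/(X(t) - 5) = -18*(-3 - 2)/(2*(-2)*(6 - 2) - 5) = -(-90)/(2*(-2)*4 - 5) = -(-90)/(-16 - 5) = -(-90)/(-21) = -(-90)*(-1)/21 = -18*5/21 = -30/7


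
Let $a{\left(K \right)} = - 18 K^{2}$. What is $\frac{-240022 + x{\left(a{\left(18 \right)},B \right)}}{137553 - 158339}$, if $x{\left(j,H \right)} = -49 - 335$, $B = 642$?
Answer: $\frac{120203}{10393} \approx 11.566$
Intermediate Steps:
$x{\left(j,H \right)} = -384$
$\frac{-240022 + x{\left(a{\left(18 \right)},B \right)}}{137553 - 158339} = \frac{-240022 - 384}{137553 - 158339} = - \frac{240406}{-20786} = \left(-240406\right) \left(- \frac{1}{20786}\right) = \frac{120203}{10393}$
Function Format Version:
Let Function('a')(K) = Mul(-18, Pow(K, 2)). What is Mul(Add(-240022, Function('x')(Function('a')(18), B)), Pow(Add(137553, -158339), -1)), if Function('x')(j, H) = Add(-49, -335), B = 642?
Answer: Rational(120203, 10393) ≈ 11.566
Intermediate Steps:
Function('x')(j, H) = -384
Mul(Add(-240022, Function('x')(Function('a')(18), B)), Pow(Add(137553, -158339), -1)) = Mul(Add(-240022, -384), Pow(Add(137553, -158339), -1)) = Mul(-240406, Pow(-20786, -1)) = Mul(-240406, Rational(-1, 20786)) = Rational(120203, 10393)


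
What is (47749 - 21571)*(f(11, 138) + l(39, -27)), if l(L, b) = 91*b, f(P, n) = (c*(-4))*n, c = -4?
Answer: -6518322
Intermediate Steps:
f(P, n) = 16*n (f(P, n) = (-4*(-4))*n = 16*n)
(47749 - 21571)*(f(11, 138) + l(39, -27)) = (47749 - 21571)*(16*138 + 91*(-27)) = 26178*(2208 - 2457) = 26178*(-249) = -6518322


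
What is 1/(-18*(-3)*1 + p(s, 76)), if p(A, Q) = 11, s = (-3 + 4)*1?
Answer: 1/65 ≈ 0.015385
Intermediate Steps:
s = 1 (s = 1*1 = 1)
1/(-18*(-3)*1 + p(s, 76)) = 1/(-18*(-3)*1 + 11) = 1/(54*1 + 11) = 1/(54 + 11) = 1/65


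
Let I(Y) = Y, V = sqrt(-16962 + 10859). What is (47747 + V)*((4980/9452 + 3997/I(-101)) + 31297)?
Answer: 356198194223515/238663 + 7460116745*I*sqrt(6103)/238663 ≈ 1.4925e+9 + 2.4419e+6*I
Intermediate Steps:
V = I*sqrt(6103) (V = sqrt(-6103) = I*sqrt(6103) ≈ 78.122*I)
(47747 + V)*((4980/9452 + 3997/I(-101)) + 31297) = (47747 + I*sqrt(6103))*((4980/9452 + 3997/(-101)) + 31297) = (47747 + I*sqrt(6103))*((4980*(1/9452) + 3997*(-1/101)) + 31297) = (47747 + I*sqrt(6103))*((1245/2363 - 3997/101) + 31297) = (47747 + I*sqrt(6103))*(-9319166/238663 + 31297) = (47747 + I*sqrt(6103))*(7460116745/238663) = 356198194223515/238663 + 7460116745*I*sqrt(6103)/238663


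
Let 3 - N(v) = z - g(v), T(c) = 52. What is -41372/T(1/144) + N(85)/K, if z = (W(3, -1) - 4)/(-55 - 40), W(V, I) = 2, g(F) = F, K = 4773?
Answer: -1563256517/1964885 ≈ -795.60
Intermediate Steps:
z = 2/95 (z = (2 - 4)/(-55 - 40) = -2/(-95) = -2*(-1/95) = 2/95 ≈ 0.021053)
N(v) = 283/95 + v (N(v) = 3 - (2/95 - v) = 3 + (-2/95 + v) = 283/95 + v)
-41372/T(1/144) + N(85)/K = -41372/52 + (283/95 + 85)/4773 = -41372*1/52 + (8358/95)*(1/4773) = -10343/13 + 2786/151145 = -1563256517/1964885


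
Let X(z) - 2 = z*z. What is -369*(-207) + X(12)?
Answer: 76529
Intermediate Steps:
X(z) = 2 + z**2 (X(z) = 2 + z*z = 2 + z**2)
-369*(-207) + X(12) = -369*(-207) + (2 + 12**2) = 76383 + (2 + 144) = 76383 + 146 = 76529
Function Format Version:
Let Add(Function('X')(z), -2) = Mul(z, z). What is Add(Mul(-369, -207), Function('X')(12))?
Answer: 76529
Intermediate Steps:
Function('X')(z) = Add(2, Pow(z, 2)) (Function('X')(z) = Add(2, Mul(z, z)) = Add(2, Pow(z, 2)))
Add(Mul(-369, -207), Function('X')(12)) = Add(Mul(-369, -207), Add(2, Pow(12, 2))) = Add(76383, Add(2, 144)) = Add(76383, 146) = 76529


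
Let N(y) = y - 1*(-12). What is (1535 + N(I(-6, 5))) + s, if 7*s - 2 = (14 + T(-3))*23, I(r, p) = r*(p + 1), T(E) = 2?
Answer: 10947/7 ≈ 1563.9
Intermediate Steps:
I(r, p) = r*(1 + p)
N(y) = 12 + y (N(y) = y + 12 = 12 + y)
s = 370/7 (s = 2/7 + ((14 + 2)*23)/7 = 2/7 + (16*23)/7 = 2/7 + (⅐)*368 = 2/7 + 368/7 = 370/7 ≈ 52.857)
(1535 + N(I(-6, 5))) + s = (1535 + (12 - 6*(1 + 5))) + 370/7 = (1535 + (12 - 6*6)) + 370/7 = (1535 + (12 - 36)) + 370/7 = (1535 - 24) + 370/7 = 1511 + 370/7 = 10947/7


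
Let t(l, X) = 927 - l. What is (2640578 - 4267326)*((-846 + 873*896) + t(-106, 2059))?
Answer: -1272759501460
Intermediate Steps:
(2640578 - 4267326)*((-846 + 873*896) + t(-106, 2059)) = (2640578 - 4267326)*((-846 + 873*896) + (927 - 1*(-106))) = -1626748*((-846 + 782208) + (927 + 106)) = -1626748*(781362 + 1033) = -1626748*782395 = -1272759501460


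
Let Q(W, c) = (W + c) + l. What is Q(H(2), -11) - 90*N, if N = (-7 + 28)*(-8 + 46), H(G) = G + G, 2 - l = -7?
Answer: -71818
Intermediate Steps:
l = 9 (l = 2 - 1*(-7) = 2 + 7 = 9)
H(G) = 2*G
Q(W, c) = 9 + W + c (Q(W, c) = (W + c) + 9 = 9 + W + c)
N = 798 (N = 21*38 = 798)
Q(H(2), -11) - 90*N = (9 + 2*2 - 11) - 90*798 = (9 + 4 - 11) - 71820 = 2 - 71820 = -71818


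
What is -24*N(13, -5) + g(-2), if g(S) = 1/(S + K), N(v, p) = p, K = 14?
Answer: 1441/12 ≈ 120.08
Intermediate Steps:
g(S) = 1/(14 + S) (g(S) = 1/(S + 14) = 1/(14 + S))
-24*N(13, -5) + g(-2) = -24*(-5) + 1/(14 - 2) = 120 + 1/12 = 1441/12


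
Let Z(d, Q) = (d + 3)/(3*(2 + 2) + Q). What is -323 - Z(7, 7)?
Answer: -6147/19 ≈ -323.53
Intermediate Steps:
Z(d, Q) = (3 + d)/(12 + Q) (Z(d, Q) = (3 + d)/(3*4 + Q) = (3 + d)/(12 + Q))
-323 - Z(7, 7) = -323 - (3 + 7)/(12 + 7) = -323 - 10/19 = -6147/19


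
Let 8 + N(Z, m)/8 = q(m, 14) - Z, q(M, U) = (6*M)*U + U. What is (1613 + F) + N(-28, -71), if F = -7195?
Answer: -53022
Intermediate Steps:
q(M, U) = U + 6*M*U (q(M, U) = 6*M*U + U = U + 6*M*U)
N(Z, m) = 48 - 8*Z + 672*m (N(Z, m) = -64 + 8*(14*(1 + 6*m) - Z) = -64 + 8*((14 + 84*m) - Z) = -64 + 8*(14 - Z + 84*m) = -64 + (112 - 8*Z + 672*m) = 48 - 8*Z + 672*m)
(1613 + F) + N(-28, -71) = (1613 - 7195) + (48 - 8*(-28) + 672*(-71)) = -5582 + (48 + 224 - 47712) = -5582 - 47440 = -53022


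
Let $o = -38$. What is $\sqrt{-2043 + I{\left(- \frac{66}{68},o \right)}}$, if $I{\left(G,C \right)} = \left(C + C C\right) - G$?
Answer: $\frac{5 i \sqrt{29410}}{34} \approx 25.22 i$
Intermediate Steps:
$I{\left(G,C \right)} = C + C^{2} - G$ ($I{\left(G,C \right)} = \left(C + C^{2}\right) - G = C + C^{2} - G$)
$\sqrt{-2043 + I{\left(- \frac{66}{68},o \right)}} = \sqrt{-2043 - \left(38 - 1444 - \frac{33}{34}\right)} = \sqrt{-2043 - \left(-1406 - \frac{33}{34}\right)} = \sqrt{-2043 - - \frac{47837}{34}} = \sqrt{-2043 + \left(-38 + 1444 + \frac{33}{34}\right)} = \sqrt{-2043 + \frac{47837}{34}} = \sqrt{- \frac{21625}{34}} = \frac{5 i \sqrt{29410}}{34}$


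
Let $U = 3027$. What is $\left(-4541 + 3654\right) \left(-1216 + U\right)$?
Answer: $-1606357$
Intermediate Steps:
$\left(-4541 + 3654\right) \left(-1216 + U\right) = \left(-4541 + 3654\right) \left(-1216 + 3027\right) = \left(-887\right) 1811 = -1606357$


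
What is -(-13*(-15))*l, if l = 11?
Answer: -2145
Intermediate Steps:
-(-13*(-15))*l = -(-13*(-15))*11 = -195*11 = -1*2145 = -2145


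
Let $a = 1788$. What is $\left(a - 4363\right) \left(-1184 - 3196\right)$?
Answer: $11278500$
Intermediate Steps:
$\left(a - 4363\right) \left(-1184 - 3196\right) = \left(1788 - 4363\right) \left(-1184 - 3196\right) = \left(-2575\right) \left(-4380\right) = 11278500$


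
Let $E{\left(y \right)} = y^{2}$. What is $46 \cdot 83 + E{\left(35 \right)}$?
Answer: $5043$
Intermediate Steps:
$46 \cdot 83 + E{\left(35 \right)} = 46 \cdot 83 + 35^{2} = 3818 + 1225 = 5043$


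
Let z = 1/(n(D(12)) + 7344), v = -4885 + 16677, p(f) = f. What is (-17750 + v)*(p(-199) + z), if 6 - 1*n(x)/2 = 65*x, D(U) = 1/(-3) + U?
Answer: 10385029341/8759 ≈ 1.1856e+6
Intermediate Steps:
v = 11792
D(U) = -⅓ + U
n(x) = 12 - 130*x
z = 3/17518 (z = 1/((12 - 130*(-⅓ + 12)) + 7344) = 1/((12 - 130*35/3) + 7344) = 1/((12 - 4550/3) + 7344) = 1/(-4514/3 + 7344) = 1/(17518/3) = 3/17518 ≈ 0.00017125)
(-17750 + v)*(p(-199) + z) = (-17750 + 11792)*(-199 + 3/17518) = -5958*(-3486079/17518) = 10385029341/8759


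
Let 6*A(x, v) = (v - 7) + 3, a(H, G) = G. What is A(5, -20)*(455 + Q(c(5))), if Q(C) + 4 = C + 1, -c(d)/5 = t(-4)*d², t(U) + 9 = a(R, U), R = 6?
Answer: -8308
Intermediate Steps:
t(U) = -9 + U
c(d) = 65*d² (c(d) = -5*(-9 - 4)*d² = -(-65)*d² = 65*d²)
A(x, v) = -⅔ + v/6 (A(x, v) = ((v - 7) + 3)/6 = ((-7 + v) + 3)/6 = (-4 + v)/6 = -⅔ + v/6)
Q(C) = -3 + C (Q(C) = -4 + (C + 1) = -4 + (1 + C) = -3 + C)
A(5, -20)*(455 + Q(c(5))) = (-⅔ + (⅙)*(-20))*(455 + (-3 + 65*5²)) = (-⅔ - 10/3)*(455 + (-3 + 65*25)) = -4*(455 + (-3 + 1625)) = -4*(455 + 1622) = -4*2077 = -8308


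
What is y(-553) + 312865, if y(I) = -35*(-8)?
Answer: 313145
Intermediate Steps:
y(I) = 280
y(-553) + 312865 = 280 + 312865 = 313145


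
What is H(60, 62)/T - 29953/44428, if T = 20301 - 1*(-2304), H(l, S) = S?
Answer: -674333029/1004294940 ≈ -0.67145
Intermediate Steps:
T = 22605 (T = 20301 + 2304 = 22605)
H(60, 62)/T - 29953/44428 = 62/22605 - 29953/44428 = -674333029/1004294940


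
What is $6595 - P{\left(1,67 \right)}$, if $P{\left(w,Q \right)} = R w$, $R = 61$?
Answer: $6534$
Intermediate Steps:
$P{\left(w,Q \right)} = 61 w$
$6595 - P{\left(1,67 \right)} = 6595 - 61 \cdot 1 = 6595 - 61 = 6534$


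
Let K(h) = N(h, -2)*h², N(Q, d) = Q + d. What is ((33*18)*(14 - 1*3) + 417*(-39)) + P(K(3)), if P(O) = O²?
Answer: -9648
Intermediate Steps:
K(h) = h²*(-2 + h) (K(h) = (h - 2)*h² = (-2 + h)*h² = h²*(-2 + h))
((33*18)*(14 - 1*3) + 417*(-39)) + P(K(3)) = ((33*18)*(14 - 1*3) + 417*(-39)) + (3²*(-2 + 3))² = (594*(14 - 3) - 16263) + (9*1)² = (594*11 - 16263) + 9² = (6534 - 16263) + 81 = -9729 + 81 = -9648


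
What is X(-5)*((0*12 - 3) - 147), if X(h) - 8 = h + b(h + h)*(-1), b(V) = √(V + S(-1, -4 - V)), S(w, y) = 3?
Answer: -450 + 150*I*√7 ≈ -450.0 + 396.86*I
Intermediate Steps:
b(V) = √(3 + V) (b(V) = √(V + 3) = √(3 + V))
X(h) = 8 + h - √(3 + 2*h) (X(h) = 8 + (h + √(3 + (h + h))*(-1)) = 8 + (h + √(3 + 2*h)*(-1)) = 8 + (h - √(3 + 2*h)) = 8 + h - √(3 + 2*h))
X(-5)*((0*12 - 3) - 147) = (8 - 5 - √(3 + 2*(-5)))*((0*12 - 3) - 147) = (8 - 5 - √(3 - 10))*((0 - 3) - 147) = (8 - 5 - √(-7))*(-3 - 147) = (8 - 5 - I*√7)*(-150) = (3 - I*√7)*(-150) = -450 + 150*I*√7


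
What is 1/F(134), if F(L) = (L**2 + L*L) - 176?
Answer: 1/35736 ≈ 2.7983e-5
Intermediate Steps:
F(L) = -176 + 2*L**2 (F(L) = (L**2 + L**2) - 176 = 2*L**2 - 176 = -176 + 2*L**2)
1/F(134) = 1/(-176 + 2*134**2) = 1/(-176 + 2*17956) = 1/(-176 + 35912) = 1/35736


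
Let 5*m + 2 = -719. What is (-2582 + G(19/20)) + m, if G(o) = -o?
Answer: -54543/20 ≈ -2727.1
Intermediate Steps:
m = -721/5 (m = -⅖ + (⅕)*(-719) = -⅖ - 719/5 = -721/5 ≈ -144.20)
(-2582 + G(19/20)) + m = (-2582 - 19/20) - 721/5 = -51659/20 - 721/5 = -54543/20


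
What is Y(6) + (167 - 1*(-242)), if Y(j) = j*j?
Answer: 445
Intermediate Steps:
Y(j) = j²
Y(6) + (167 - 1*(-242)) = 6² + (167 - 1*(-242)) = 36 + (167 + 242) = 36 + 409 = 445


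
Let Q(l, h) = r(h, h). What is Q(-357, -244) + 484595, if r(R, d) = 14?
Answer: 484609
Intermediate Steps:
Q(l, h) = 14
Q(-357, -244) + 484595 = 14 + 484595 = 484609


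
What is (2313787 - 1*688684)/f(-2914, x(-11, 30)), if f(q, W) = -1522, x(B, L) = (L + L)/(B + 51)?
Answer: -1625103/1522 ≈ -1067.7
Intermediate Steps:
x(B, L) = 2*L/(51 + B) (x(B, L) = (2*L)/(51 + B) = 2*L/(51 + B))
(2313787 - 1*688684)/f(-2914, x(-11, 30)) = (2313787 - 1*688684)/(-1522) = (2313787 - 688684)*(-1/1522) = 1625103*(-1/1522) = -1625103/1522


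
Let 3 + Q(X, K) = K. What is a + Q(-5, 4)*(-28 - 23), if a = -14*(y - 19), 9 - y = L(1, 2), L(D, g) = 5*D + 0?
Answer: 159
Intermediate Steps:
Q(X, K) = -3 + K
L(D, g) = 5*D
y = 4 (y = 9 - 5 = 4)
a = 210 (a = -14*(4 - 19) = -14*(-15) = 210)
a + Q(-5, 4)*(-28 - 23) = 210 + (-3 + 4)*(-28 - 23) = 210 + 1*(-51) = 210 - 51 = 159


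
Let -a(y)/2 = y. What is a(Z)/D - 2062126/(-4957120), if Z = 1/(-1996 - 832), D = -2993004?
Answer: 77920885957853/187313084854560 ≈ 0.41599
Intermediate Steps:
Z = -1/2828 (Z = 1/(-2828) = -1/2828 ≈ -0.00035361)
a(y) = -2*y
a(Z)/D - 2062126/(-4957120) = -2*(-1/2828)/(-2993004) - 2062126/(-4957120) = (1/1414)*(-1/2993004) - 2062126*(-1/4957120) = -1/4232107656 + 1031063/2478560 = 77920885957853/187313084854560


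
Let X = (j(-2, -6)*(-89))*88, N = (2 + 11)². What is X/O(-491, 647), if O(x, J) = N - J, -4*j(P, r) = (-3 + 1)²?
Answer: -3916/239 ≈ -16.385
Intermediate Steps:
N = 169 (N = 13² = 169)
j(P, r) = -1 (j(P, r) = -(-3 + 1)²/4 = -¼*(-2)² = -¼*4 = -1)
O(x, J) = 169 - J
X = 7832 (X = -1*(-89)*88 = 89*88 = 7832)
X/O(-491, 647) = 7832/(169 - 1*647) = 7832/(169 - 647) = 7832/(-478) = 7832*(-1/478) = -3916/239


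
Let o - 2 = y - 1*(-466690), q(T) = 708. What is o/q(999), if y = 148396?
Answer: 153772/177 ≈ 868.77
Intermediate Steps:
o = 615088 (o = 2 + (148396 - 1*(-466690)) = 2 + (148396 + 466690) = 2 + 615086 = 615088)
o/q(999) = 615088/708 = 615088*(1/708) = 153772/177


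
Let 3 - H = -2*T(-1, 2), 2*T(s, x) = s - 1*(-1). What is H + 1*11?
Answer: 14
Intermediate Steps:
T(s, x) = 1/2 + s/2 (T(s, x) = (s - 1*(-1))/2 = (s + 1)/2 = (1 + s)/2 = 1/2 + s/2)
H = 3 (H = 3 - (-2)*(1/2 + (1/2)*(-1)) = 3 - (-2)*(1/2 - 1/2) = 3 - (-2)*0 = 3 - 1*0 = 3 + 0 = 3)
H + 1*11 = 3 + 1*11 = 3 + 11 = 14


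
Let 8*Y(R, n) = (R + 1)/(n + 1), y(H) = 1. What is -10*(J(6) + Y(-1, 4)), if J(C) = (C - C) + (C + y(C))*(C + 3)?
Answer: -630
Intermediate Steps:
Y(R, n) = (1 + R)/(8*(1 + n)) (Y(R, n) = ((R + 1)/(n + 1))/8 = ((1 + R)/(1 + n))/8 = (1 + R)/(8*(1 + n)))
J(C) = (1 + C)*(3 + C) (J(C) = (C - C) + (C + 1)*(C + 3) = 0 + (1 + C)*(3 + C) = (1 + C)*(3 + C))
-10*(J(6) + Y(-1, 4)) = -10*((3 + 6**2 + 4*6) + (1 - 1)/(8*(1 + 4))) = -10*((3 + 36 + 24) + (1/8)*0/5) = -10*(63 + (1/8)*(1/5)*0) = -10*(63 + 0) = -10*63 = -630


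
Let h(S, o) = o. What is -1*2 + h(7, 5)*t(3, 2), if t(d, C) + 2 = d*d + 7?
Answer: 68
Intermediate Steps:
t(d, C) = 5 + d² (t(d, C) = -2 + (d*d + 7) = -2 + (d² + 7) = -2 + (7 + d²) = 5 + d²)
-1*2 + h(7, 5)*t(3, 2) = -1*2 + 5*(5 + 3²) = -2 + 5*(5 + 9) = -2 + 5*14 = -2 + 70 = 68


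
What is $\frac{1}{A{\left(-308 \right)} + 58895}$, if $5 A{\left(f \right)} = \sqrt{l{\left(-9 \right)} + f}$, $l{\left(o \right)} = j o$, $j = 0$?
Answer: $\frac{1472375}{86715525933} - \frac{10 i \sqrt{77}}{86715525933} \approx 1.6979 \cdot 10^{-5} - 1.0119 \cdot 10^{-9} i$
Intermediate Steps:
$l{\left(o \right)} = 0$ ($l{\left(o \right)} = 0 o = 0$)
$A{\left(f \right)} = \frac{\sqrt{f}}{5}$ ($A{\left(f \right)} = \frac{\sqrt{0 + f}}{5} = \frac{\sqrt{f}}{5}$)
$\frac{1}{A{\left(-308 \right)} + 58895} = \frac{1}{\frac{\sqrt{-308}}{5} + 58895} = \frac{1}{\frac{2 i \sqrt{77}}{5} + 58895} = \frac{1}{58895 + \frac{2 i \sqrt{77}}{5}}$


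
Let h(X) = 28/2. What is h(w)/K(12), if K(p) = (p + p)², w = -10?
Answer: 7/288 ≈ 0.024306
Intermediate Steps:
h(X) = 14 (h(X) = 28*(½) = 14)
K(p) = 4*p² (K(p) = (2*p)² = 4*p²)
h(w)/K(12) = 14/((4*12²)) = 14/((4*144)) = 14/576 = 14*(1/576) = 7/288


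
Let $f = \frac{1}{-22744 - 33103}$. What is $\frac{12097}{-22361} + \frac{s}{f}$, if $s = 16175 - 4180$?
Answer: $- \frac{14979293242262}{22361} \approx -6.6988 \cdot 10^{8}$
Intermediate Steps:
$s = 11995$ ($s = 16175 - 4180 = 11995$)
$f = - \frac{1}{55847}$ ($f = \frac{1}{-55847} = - \frac{1}{55847} \approx -1.7906 \cdot 10^{-5}$)
$\frac{12097}{-22361} + \frac{s}{f} = \frac{12097}{-22361} + \frac{11995}{- \frac{1}{55847}} = 12097 \left(- \frac{1}{22361}\right) + 11995 \left(-55847\right) = - \frac{12097}{22361} - 669884765 = - \frac{14979293242262}{22361}$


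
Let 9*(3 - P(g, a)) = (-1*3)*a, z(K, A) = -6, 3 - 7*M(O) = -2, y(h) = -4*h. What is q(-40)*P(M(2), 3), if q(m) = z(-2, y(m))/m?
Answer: ⅗ ≈ 0.60000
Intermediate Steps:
M(O) = 5/7 (M(O) = 3/7 - ⅐*(-2) = 3/7 + 2/7 = 5/7)
P(g, a) = 3 + a/3 (P(g, a) = 3 - (-1*3)*a/9 = 3 - (-1)*a/3 = 3 + a/3)
q(m) = -6/m
q(-40)*P(M(2), 3) = (-6/(-40))*(3 + (⅓)*3) = (-6*(-1/40))*(3 + 1) = (3/20)*4 = ⅗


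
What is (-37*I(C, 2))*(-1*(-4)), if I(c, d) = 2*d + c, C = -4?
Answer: 0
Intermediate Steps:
I(c, d) = c + 2*d
(-37*I(C, 2))*(-1*(-4)) = (-37*(-4 + 2*2))*(-1*(-4)) = -37*(-4 + 4)*4 = -37*0*4 = 0*4 = 0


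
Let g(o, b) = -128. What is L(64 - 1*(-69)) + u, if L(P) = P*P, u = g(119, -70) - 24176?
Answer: -6615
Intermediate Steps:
u = -24304 (u = -128 - 24176 = -24304)
L(P) = P²
L(64 - 1*(-69)) + u = (64 - 1*(-69))² - 24304 = (64 + 69)² - 24304 = 133² - 24304 = 17689 - 24304 = -6615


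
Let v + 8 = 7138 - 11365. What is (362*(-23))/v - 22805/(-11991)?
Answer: 28059463/7254555 ≈ 3.8678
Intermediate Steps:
v = -4235 (v = -8 + (7138 - 11365) = -8 - 4227 = -4235)
(362*(-23))/v - 22805/(-11991) = (362*(-23))/(-4235) - 22805/(-11991) = -8326*(-1/4235) - 22805*(-1/11991) = 8326/4235 + 22805/11991 = 28059463/7254555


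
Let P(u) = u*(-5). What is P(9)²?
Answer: 2025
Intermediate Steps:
P(u) = -5*u
P(9)² = (-5*9)² = (-45)² = 2025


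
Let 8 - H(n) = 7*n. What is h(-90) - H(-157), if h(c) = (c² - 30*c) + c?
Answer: 9603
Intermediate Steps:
H(n) = 8 - 7*n
h(c) = c² - 29*c
h(-90) - H(-157) = -90*(-29 - 90) - (8 - 7*(-157)) = -90*(-119) - (8 + 1099) = 10710 - 1*1107 = 10710 - 1107 = 9603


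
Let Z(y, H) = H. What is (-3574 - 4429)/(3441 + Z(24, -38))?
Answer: -8003/3403 ≈ -2.3517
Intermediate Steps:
(-3574 - 4429)/(3441 + Z(24, -38)) = (-3574 - 4429)/(3441 - 38) = -8003/3403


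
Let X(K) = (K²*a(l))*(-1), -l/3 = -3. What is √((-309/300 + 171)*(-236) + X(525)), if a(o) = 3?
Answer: I*√21674698/5 ≈ 931.12*I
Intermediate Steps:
l = 9 (l = -3*(-3) = 9)
X(K) = -3*K² (X(K) = (K²*3)*(-1) = (3*K²)*(-1) = -3*K²)
√((-309/300 + 171)*(-236) + X(525)) = √((-309/300 + 171)*(-236) - 3*525²) = √((-309*1/300 + 171)*(-236) - 3*275625) = √((-103/100 + 171)*(-236) - 826875) = √((16997/100)*(-236) - 826875) = √(-1002823/25 - 826875) = √(-21674698/25) = I*√21674698/5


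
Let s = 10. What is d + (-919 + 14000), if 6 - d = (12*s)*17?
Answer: 11047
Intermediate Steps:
d = -2034 (d = 6 - 12*10*17 = 6 - 120*17 = 6 - 1*2040 = 6 - 2040 = -2034)
d + (-919 + 14000) = -2034 + (-919 + 14000) = -2034 + 13081 = 11047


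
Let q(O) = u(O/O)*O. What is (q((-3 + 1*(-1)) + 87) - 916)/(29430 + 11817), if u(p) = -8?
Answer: -1580/41247 ≈ -0.038306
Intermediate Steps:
q(O) = -8*O
(q((-3 + 1*(-1)) + 87) - 916)/(29430 + 11817) = (-8*((-3 + 1*(-1)) + 87) - 916)/(29430 + 11817) = (-8*((-3 - 1) + 87) - 916)/41247 = (-8*(-4 + 87) - 916)*(1/41247) = (-8*83 - 916)*(1/41247) = (-664 - 916)*(1/41247) = -1580*1/41247 = -1580/41247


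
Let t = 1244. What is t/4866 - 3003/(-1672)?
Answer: 758753/369816 ≈ 2.0517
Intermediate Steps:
t/4866 - 3003/(-1672) = 1244/4866 - 3003/(-1672) = 1244*(1/4866) - 3003*(-1/1672) = 622/2433 + 273/152 = 758753/369816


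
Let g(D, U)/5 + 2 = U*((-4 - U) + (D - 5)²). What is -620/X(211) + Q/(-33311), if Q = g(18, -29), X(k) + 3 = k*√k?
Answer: 132141503310/156460467871 - 65410*√211/4696961 ≈ 0.64228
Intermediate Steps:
X(k) = -3 + k^(3/2) (X(k) = -3 + k*√k = -3 + k^(3/2))
g(D, U) = -10 + 5*U*(-4 + (-5 + D)² - U) (g(D, U) = -10 + 5*(U*((-4 - U) + (D - 5)²)) = -10 + 5*(U*((-4 - U) + (-5 + D)²)) = -10 + 5*(U*(-4 + (-5 + D)² - U)) = -10 + 5*U*(-4 + (-5 + D)² - U))
Q = -28140 (Q = -10 - 20*(-29) - 5*(-29)² + 5*(-29)*(-5 + 18)² = -10 + 580 - 5*841 + 5*(-29)*13² = -10 + 580 - 4205 + 5*(-29)*169 = -10 + 580 - 4205 - 24505 = -28140)
-620/X(211) + Q/(-33311) = -620/(-3 + 211^(3/2)) - 28140/(-33311) = -620/(-3 + 211*√211) - 28140*(-1/33311) = -620/(-3 + 211*√211) + 28140/33311 = 28140/33311 - 620/(-3 + 211*√211)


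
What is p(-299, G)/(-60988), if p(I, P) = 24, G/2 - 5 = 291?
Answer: -6/15247 ≈ -0.00039352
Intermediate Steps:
G = 592 (G = 10 + 2*291 = 10 + 582 = 592)
p(-299, G)/(-60988) = 24/(-60988) = 24*(-1/60988) = -6/15247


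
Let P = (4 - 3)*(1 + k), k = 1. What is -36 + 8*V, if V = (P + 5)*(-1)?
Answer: -92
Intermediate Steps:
P = 2 (P = (4 - 3)*(1 + 1) = 1*2 = 2)
V = -7 (V = (2 + 5)*(-1) = 7*(-1) = -7)
-36 + 8*V = -36 + 8*(-7) = -36 - 56 = -92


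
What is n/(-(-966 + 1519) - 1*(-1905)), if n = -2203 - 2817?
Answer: -1255/338 ≈ -3.7130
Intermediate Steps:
n = -5020
n/(-(-966 + 1519) - 1*(-1905)) = -5020/(-(-966 + 1519) - 1*(-1905)) = -5020/(-1*553 + 1905) = -5020/(-553 + 1905) = -5020/1352 = -5020*1/1352 = -1255/338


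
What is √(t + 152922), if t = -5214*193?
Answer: 6*I*√23705 ≈ 923.79*I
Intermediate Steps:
t = -1006302
√(t + 152922) = √(-1006302 + 152922) = √(-853380) = 6*I*√23705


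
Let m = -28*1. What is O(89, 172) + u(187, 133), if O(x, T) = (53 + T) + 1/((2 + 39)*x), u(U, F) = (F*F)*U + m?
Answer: 12071037961/3649 ≈ 3.3080e+6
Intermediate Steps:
m = -28
u(U, F) = -28 + U*F**2 (u(U, F) = (F*F)*U - 28 = F**2*U - 28 = U*F**2 - 28 = -28 + U*F**2)
O(x, T) = 53 + T + 1/(41*x) (O(x, T) = (53 + T) + 1/(41*x) = 53 + T + 1/(41*x))
O(89, 172) + u(187, 133) = (53 + 172 + (1/41)/89) + (-28 + 187*133**2) = (53 + 172 + (1/41)*(1/89)) + (-28 + 187*17689) = (53 + 172 + 1/3649) + (-28 + 3307843) = 821026/3649 + 3307815 = 12071037961/3649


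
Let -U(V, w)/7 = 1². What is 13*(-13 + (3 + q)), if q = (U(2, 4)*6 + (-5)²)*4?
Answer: -1014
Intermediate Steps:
U(V, w) = -7 (U(V, w) = -7*1² = -7*1 = -7)
q = -68 (q = (-7*6 + (-5)²)*4 = (-42 + 25)*4 = -17*4 = -68)
13*(-13 + (3 + q)) = 13*(-13 + (3 - 68)) = 13*(-13 - 65) = 13*(-78) = -1014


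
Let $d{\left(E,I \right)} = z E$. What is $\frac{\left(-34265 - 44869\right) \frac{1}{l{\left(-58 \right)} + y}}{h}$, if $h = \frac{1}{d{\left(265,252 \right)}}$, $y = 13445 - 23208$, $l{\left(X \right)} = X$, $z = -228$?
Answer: $- \frac{4781276280}{9821} \approx -4.8684 \cdot 10^{5}$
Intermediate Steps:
$d{\left(E,I \right)} = - 228 E$
$y = -9763$ ($y = 13445 - 23208 = -9763$)
$h = - \frac{1}{60420}$ ($h = \frac{1}{\left(-228\right) 265} = \frac{1}{-60420} = - \frac{1}{60420} \approx -1.6551 \cdot 10^{-5}$)
$\frac{\left(-34265 - 44869\right) \frac{1}{l{\left(-58 \right)} + y}}{h} = \frac{\left(-34265 - 44869\right) \frac{1}{-58 - 9763}}{- \frac{1}{60420}} = - \frac{79134}{-9821} \left(-60420\right) = \left(-79134\right) \left(- \frac{1}{9821}\right) \left(-60420\right) = \frac{79134}{9821} \left(-60420\right) = - \frac{4781276280}{9821}$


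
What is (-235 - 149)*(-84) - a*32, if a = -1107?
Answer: 67680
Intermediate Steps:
(-235 - 149)*(-84) - a*32 = (-235 - 149)*(-84) - (-1107)*32 = -384*(-84) - 1*(-35424) = 32256 + 35424 = 67680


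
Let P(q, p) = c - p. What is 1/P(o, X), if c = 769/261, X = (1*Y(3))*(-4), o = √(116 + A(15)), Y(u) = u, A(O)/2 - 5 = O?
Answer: 261/3901 ≈ 0.066906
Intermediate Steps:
A(O) = 10 + 2*O
o = 2*√39 (o = √(116 + (10 + 2*15)) = √(116 + (10 + 30)) = √(116 + 40) = √156 = 2*√39 ≈ 12.490)
X = -12 (X = (1*3)*(-4) = 3*(-4) = -12)
c = 769/261 (c = 769*(1/261) = 769/261 ≈ 2.9464)
P(q, p) = 769/261 - p
1/P(o, X) = 1/(769/261 - 1*(-12)) = 1/(769/261 + 12) = 1/(3901/261) = 261/3901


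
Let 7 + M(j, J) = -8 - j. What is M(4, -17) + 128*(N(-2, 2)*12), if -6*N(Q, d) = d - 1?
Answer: -275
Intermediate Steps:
M(j, J) = -15 - j (M(j, J) = -7 + (-8 - j) = -15 - j)
N(Q, d) = ⅙ - d/6 (N(Q, d) = -(d - 1)/6 = -(-1 + d)/6 = ⅙ - d/6)
M(4, -17) + 128*(N(-2, 2)*12) = (-15 - 1*4) + 128*((⅙ - ⅙*2)*12) = (-15 - 4) + 128*((⅙ - ⅓)*12) = -19 + 128*(-⅙*12) = -19 + 128*(-2) = -19 - 256 = -275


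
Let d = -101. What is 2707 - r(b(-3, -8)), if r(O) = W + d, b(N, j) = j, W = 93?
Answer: 2715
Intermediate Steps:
r(O) = -8 (r(O) = 93 - 101 = -8)
2707 - r(b(-3, -8)) = 2707 - 1*(-8) = 2707 + 8 = 2715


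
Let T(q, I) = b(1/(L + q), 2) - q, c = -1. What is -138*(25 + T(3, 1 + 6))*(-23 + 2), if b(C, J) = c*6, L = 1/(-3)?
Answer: 46368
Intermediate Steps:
L = -1/3 ≈ -0.33333
b(C, J) = -6 (b(C, J) = -1*6 = -6)
T(q, I) = -6 - q
-138*(25 + T(3, 1 + 6))*(-23 + 2) = -138*(25 + (-6 - 1*3))*(-23 + 2) = -138*(25 + (-6 - 3))*(-21) = -138*(25 - 9)*(-21) = -2208*(-21) = -138*(-336) = 46368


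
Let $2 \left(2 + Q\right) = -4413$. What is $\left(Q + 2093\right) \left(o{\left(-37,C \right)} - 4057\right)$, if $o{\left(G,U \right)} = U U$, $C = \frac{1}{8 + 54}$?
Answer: $\frac{3602469717}{7688} \approx 4.6858 \cdot 10^{5}$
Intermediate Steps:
$Q = - \frac{4417}{2}$ ($Q = -2 + \frac{1}{2} \left(-4413\right) = -2 - \frac{4413}{2} = - \frac{4417}{2} \approx -2208.5$)
$C = \frac{1}{62} \approx 0.016129$
$o{\left(G,U \right)} = U^{2}$
$\left(Q + 2093\right) \left(o{\left(-37,C \right)} - 4057\right) = \left(- \frac{4417}{2} + 2093\right) \left(\left(\frac{1}{62}\right)^{2} - 4057\right) = - \frac{231 \left(\frac{1}{3844} - 4057\right)}{2} = \left(- \frac{231}{2}\right) \left(- \frac{15595107}{3844}\right) = \frac{3602469717}{7688}$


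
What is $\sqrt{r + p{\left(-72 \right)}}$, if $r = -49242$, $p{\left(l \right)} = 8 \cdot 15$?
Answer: $3 i \sqrt{5458} \approx 221.63 i$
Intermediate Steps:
$p{\left(l \right)} = 120$
$\sqrt{r + p{\left(-72 \right)}} = \sqrt{-49242 + 120} = \sqrt{-49122} = 3 i \sqrt{5458}$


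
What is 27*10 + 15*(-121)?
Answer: -1545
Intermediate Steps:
27*10 + 15*(-121) = 270 - 1815 = -1545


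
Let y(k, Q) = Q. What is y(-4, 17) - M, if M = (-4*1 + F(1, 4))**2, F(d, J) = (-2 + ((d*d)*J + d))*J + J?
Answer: -127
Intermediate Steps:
F(d, J) = J + J*(-2 + d + J*d**2) (F(d, J) = (-2 + (d**2*J + d))*J + J = (-2 + (J*d**2 + d))*J + J = (-2 + (d + J*d**2))*J + J = (-2 + d + J*d**2)*J + J = J*(-2 + d + J*d**2) + J = J + J*(-2 + d + J*d**2))
M = 144 (M = (-4*1 + 4*(-1 + 1 + 4*1**2))**2 = (-4 + 4*(-1 + 1 + 4*1))**2 = (-4 + 4*(-1 + 1 + 4))**2 = (-4 + 4*4)**2 = (-4 + 16)**2 = 12**2 = 144)
y(-4, 17) - M = 17 - 1*144 = 17 - 144 = -127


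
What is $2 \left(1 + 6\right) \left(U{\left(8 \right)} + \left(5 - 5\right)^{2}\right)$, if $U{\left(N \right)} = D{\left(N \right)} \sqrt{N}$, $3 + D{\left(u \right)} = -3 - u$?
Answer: $- 392 \sqrt{2} \approx -554.37$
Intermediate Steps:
$D{\left(u \right)} = -6 - u$ ($D{\left(u \right)} = -3 - \left(3 + u\right) = -6 - u$)
$U{\left(N \right)} = \sqrt{N} \left(-6 - N\right)$ ($U{\left(N \right)} = \left(-6 - N\right) \sqrt{N} = \sqrt{N} \left(-6 - N\right)$)
$2 \left(1 + 6\right) \left(U{\left(8 \right)} + \left(5 - 5\right)^{2}\right) = 2 \left(1 + 6\right) \left(\sqrt{8} \left(-6 - 8\right) + \left(5 - 5\right)^{2}\right) = 2 \cdot 7 \left(2 \sqrt{2} \left(-6 - 8\right) + 0^{2}\right) = 14 \left(2 \sqrt{2} \left(-14\right) + 0\right) = 14 \left(- 28 \sqrt{2} + 0\right) = 14 \left(- 28 \sqrt{2}\right) = - 392 \sqrt{2}$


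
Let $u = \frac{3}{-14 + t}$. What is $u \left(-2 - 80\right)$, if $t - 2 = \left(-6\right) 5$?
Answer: $\frac{41}{7} \approx 5.8571$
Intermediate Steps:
$t = -28$ ($t = 2 - 30 = -28$)
$u = - \frac{1}{14}$ ($u = \frac{3}{-14 - 28} = \frac{3}{-42} = 3 \left(- \frac{1}{42}\right) = - \frac{1}{14} \approx -0.071429$)
$u \left(-2 - 80\right) = - \frac{-2 - 80}{14} = \left(- \frac{1}{14}\right) \left(-82\right) = \frac{41}{7}$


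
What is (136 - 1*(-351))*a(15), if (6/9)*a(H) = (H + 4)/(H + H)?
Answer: 9253/20 ≈ 462.65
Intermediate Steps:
a(H) = 3*(4 + H)/(4*H) (a(H) = 3*((H + 4)/(H + H))/2 = 3*((4 + H)/((2*H)))/2 = 3*((4 + H)*(1/(2*H)))/2 = 3*((4 + H)/(2*H))/2 = 3*(4 + H)/(4*H))
(136 - 1*(-351))*a(15) = (136 - 1*(-351))*(¾ + 3/15) = (136 + 351)*(¾ + 3*(1/15)) = 487*(¾ + ⅕) = 487*(19/20) = 9253/20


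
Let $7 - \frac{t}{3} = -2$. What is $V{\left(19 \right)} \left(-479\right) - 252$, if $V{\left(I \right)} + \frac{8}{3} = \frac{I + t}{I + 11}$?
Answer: $\frac{4363}{15} \approx 290.87$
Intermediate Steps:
$t = 27$ ($t = 21 - -6 = 21 + 6 = 27$)
$V{\left(I \right)} = - \frac{8}{3} + \frac{27 + I}{11 + I}$ ($V{\left(I \right)} = - \frac{8}{3} + \frac{I + 27}{I + 11} = - \frac{8}{3} + \frac{27 + I}{11 + I}$)
$V{\left(19 \right)} \left(-479\right) - 252 = \frac{-7 - 95}{3 \left(11 + 19\right)} \left(-479\right) - 252 = \frac{-7 - 95}{3 \cdot 30} \left(-479\right) - 252 = \frac{1}{3} \cdot \frac{1}{30} \left(-102\right) \left(-479\right) - 252 = \left(- \frac{17}{15}\right) \left(-479\right) - 252 = \frac{8143}{15} - 252 = \frac{4363}{15}$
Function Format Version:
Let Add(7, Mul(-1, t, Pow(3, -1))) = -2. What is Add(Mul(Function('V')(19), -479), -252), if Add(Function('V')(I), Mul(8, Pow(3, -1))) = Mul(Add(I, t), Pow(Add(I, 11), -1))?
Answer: Rational(4363, 15) ≈ 290.87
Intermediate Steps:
t = 27 (t = Add(21, Mul(-3, -2)) = Add(21, 6) = 27)
Function('V')(I) = Add(Rational(-8, 3), Mul(Pow(Add(11, I), -1), Add(27, I))) (Function('V')(I) = Add(Rational(-8, 3), Mul(Add(I, 27), Pow(Add(I, 11), -1))) = Add(Rational(-8, 3), Mul(Add(27, I), Pow(Add(11, I), -1))) = Add(Rational(-8, 3), Mul(Pow(Add(11, I), -1), Add(27, I))))
Add(Mul(Function('V')(19), -479), -252) = Add(Mul(Mul(Rational(1, 3), Pow(Add(11, 19), -1), Add(-7, Mul(-5, 19))), -479), -252) = Add(Mul(Mul(Rational(1, 3), Pow(30, -1), Add(-7, -95)), -479), -252) = Add(Mul(Mul(Rational(1, 3), Rational(1, 30), -102), -479), -252) = Add(Mul(Rational(-17, 15), -479), -252) = Add(Rational(8143, 15), -252) = Rational(4363, 15)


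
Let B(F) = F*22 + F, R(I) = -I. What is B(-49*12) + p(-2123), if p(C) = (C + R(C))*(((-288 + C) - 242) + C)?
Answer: -13524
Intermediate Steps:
p(C) = 0 (p(C) = (C - C)*(((-288 + C) - 242) + C) = 0*((-530 + C) + C) = 0*(-530 + 2*C) = 0)
B(F) = 23*F (B(F) = 22*F + F = 23*F)
B(-49*12) + p(-2123) = 23*(-49*12) + 0 = 23*(-588) + 0 = -13524 + 0 = -13524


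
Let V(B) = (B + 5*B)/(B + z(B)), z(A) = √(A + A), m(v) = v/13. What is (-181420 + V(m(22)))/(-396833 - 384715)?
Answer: 181453/781548 - √143/260516 ≈ 0.23213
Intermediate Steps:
m(v) = v/13 (m(v) = v*(1/13) = v/13)
z(A) = √2*√A (z(A) = √(2*A) = √2*√A)
V(B) = 6*B/(B + √2*√B) (V(B) = (B + 5*B)/(B + √2*√B) = (6*B)/(B + √2*√B) = 6*B/(B + √2*√B))
(-181420 + V(m(22)))/(-396833 - 384715) = (-181420 + 6*((1/13)*22)/((1/13)*22 + √2*√((1/13)*22)))/(-396833 - 384715) = (-181420 + 6*(22/13)/(22/13 + √2*√(22/13)))/(-781548) = (-181420 + 6*(22/13)/(22/13 + √2*(√286/13)))*(-1/781548) = (-181420 + 6*(22/13)/(22/13 + 2*√143/13))*(-1/781548) = (-181420 + 132/(13*(22/13 + 2*√143/13)))*(-1/781548) = 45355/195387 - 11/(846677*(22/13 + 2*√143/13))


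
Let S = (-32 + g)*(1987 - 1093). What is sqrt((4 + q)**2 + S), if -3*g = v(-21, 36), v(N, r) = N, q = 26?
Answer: 5*I*sqrt(858) ≈ 146.46*I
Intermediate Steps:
g = 7 (g = -1/3*(-21) = 7)
S = -22350 (S = (-32 + 7)*(1987 - 1093) = -25*894 = -22350)
sqrt((4 + q)**2 + S) = sqrt((4 + 26)**2 - 22350) = sqrt(30**2 - 22350) = sqrt(900 - 22350) = sqrt(-21450) = 5*I*sqrt(858)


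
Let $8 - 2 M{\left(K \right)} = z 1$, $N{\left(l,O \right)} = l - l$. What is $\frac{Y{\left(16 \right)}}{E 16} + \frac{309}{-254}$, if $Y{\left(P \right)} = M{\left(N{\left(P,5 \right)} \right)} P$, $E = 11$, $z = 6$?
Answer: $- \frac{3145}{2794} \approx -1.1256$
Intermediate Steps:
$N{\left(l,O \right)} = 0$
$M{\left(K \right)} = 1$ ($M{\left(K \right)} = 4 - \frac{6 \cdot 1}{2} = 4 - 3 = 1$)
$Y{\left(P \right)} = P$ ($Y{\left(P \right)} = 1 P = P$)
$\frac{Y{\left(16 \right)}}{E 16} + \frac{309}{-254} = \frac{16}{11 \cdot 16} + \frac{309}{-254} = \frac{16}{176} + 309 \left(- \frac{1}{254}\right) = 16 \cdot \frac{1}{176} - \frac{309}{254} = \frac{1}{11} - \frac{309}{254} = - \frac{3145}{2794}$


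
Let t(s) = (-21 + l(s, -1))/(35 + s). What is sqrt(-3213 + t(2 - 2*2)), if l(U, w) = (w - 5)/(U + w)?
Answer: 8*I*sqrt(54681)/33 ≈ 56.688*I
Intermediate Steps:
l(U, w) = (-5 + w)/(U + w)
t(s) = (-21 - 6/(-1 + s))/(35 + s) (t(s) = (-21 + (-5 - 1)/(s - 1))/(35 + s) = (-21 - 6/(-1 + s))/(35 + s))
sqrt(-3213 + t(2 - 2*2)) = sqrt(-3213 + 3*(5 - 7*(2 - 2*2))/((-1 + (2 - 2*2))*(35 + (2 - 2*2)))) = sqrt(-3213 + 3*(5 - 7*(2 - 4))/((-1 + (2 - 4))*(35 + (2 - 4)))) = sqrt(-3213 + 3*(5 - 7*(-2))/((-1 - 2)*(35 - 2))) = sqrt(-3213 + 3*(5 + 14)/(-3*33)) = sqrt(-3213 + 3*(-1/3)*(1/33)*19) = sqrt(-3213 - 19/33) = sqrt(-106048/33) = 8*I*sqrt(54681)/33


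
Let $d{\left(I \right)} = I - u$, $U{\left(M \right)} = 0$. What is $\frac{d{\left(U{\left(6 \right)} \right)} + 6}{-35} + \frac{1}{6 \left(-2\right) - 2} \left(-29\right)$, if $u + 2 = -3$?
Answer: $\frac{123}{70} \approx 1.7571$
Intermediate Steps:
$u = -5$ ($u = -2 - 3 = -5$)
$d{\left(I \right)} = 5 + I$ ($d{\left(I \right)} = I - -5 = I + 5 = 5 + I$)
$\frac{d{\left(U{\left(6 \right)} \right)} + 6}{-35} + \frac{1}{6 \left(-2\right) - 2} \left(-29\right) = \frac{\left(5 + 0\right) + 6}{-35} + \frac{1}{6 \left(-2\right) - 2} \left(-29\right) = \left(5 + 6\right) \left(- \frac{1}{35}\right) + \frac{1}{-12 - 2} \left(-29\right) = 11 \left(- \frac{1}{35}\right) + \frac{1}{-14} \left(-29\right) = - \frac{11}{35} - - \frac{29}{14} = - \frac{11}{35} + \frac{29}{14} = \frac{123}{70}$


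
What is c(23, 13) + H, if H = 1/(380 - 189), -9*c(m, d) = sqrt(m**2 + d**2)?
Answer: 1/191 - sqrt(698)/9 ≈ -2.9303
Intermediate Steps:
c(m, d) = -sqrt(d**2 + m**2)/9 (c(m, d) = -sqrt(m**2 + d**2)/9 = -sqrt(d**2 + m**2)/9)
H = 1/191 ≈ 0.0052356
c(23, 13) + H = -sqrt(13**2 + 23**2)/9 + 1/191 = -sqrt(169 + 529)/9 + 1/191 = -sqrt(698)/9 + 1/191 = 1/191 - sqrt(698)/9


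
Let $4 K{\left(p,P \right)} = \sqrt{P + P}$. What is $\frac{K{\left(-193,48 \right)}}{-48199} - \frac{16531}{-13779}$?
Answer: $\frac{16531}{13779} - \frac{\sqrt{6}}{48199} \approx 1.1997$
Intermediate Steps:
$K{\left(p,P \right)} = \frac{\sqrt{2} \sqrt{P}}{4}$ ($K{\left(p,P \right)} = \frac{\sqrt{P + P}}{4} = \frac{\sqrt{2 P}}{4} = \frac{\sqrt{2} \sqrt{P}}{4}$)
$\frac{K{\left(-193,48 \right)}}{-48199} - \frac{16531}{-13779} = \frac{\frac{1}{4} \sqrt{2} \sqrt{48}}{-48199} - \frac{16531}{-13779} = \frac{\sqrt{2} \cdot 4 \sqrt{3}}{4} \left(- \frac{1}{48199}\right) - - \frac{16531}{13779} = \sqrt{6} \left(- \frac{1}{48199}\right) + \frac{16531}{13779} = - \frac{\sqrt{6}}{48199} + \frac{16531}{13779} = \frac{16531}{13779} - \frac{\sqrt{6}}{48199}$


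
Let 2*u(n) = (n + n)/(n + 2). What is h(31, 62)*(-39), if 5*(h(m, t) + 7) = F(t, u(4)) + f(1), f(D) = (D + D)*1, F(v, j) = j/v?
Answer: 39884/155 ≈ 257.32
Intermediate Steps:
u(n) = n/(2 + n) (u(n) = ((n + n)/(n + 2))/2 = ((2*n)/(2 + n))/2 = (2*n/(2 + n))/2 = n/(2 + n))
f(D) = 2*D (f(D) = (2*D)*1 = 2*D)
h(m, t) = -33/5 + 2/(15*t) (h(m, t) = -7 + ((4/(2 + 4))/t + 2*1)/5 = -7 + ((4/6)/t + 2)/5 = -7 + ((4*(⅙))/t + 2)/5 = -7 + (2/(3*t) + 2)/5 = -7 + (2 + 2/(3*t))/5 = -7 + (⅖ + 2/(15*t)) = -33/5 + 2/(15*t))
h(31, 62)*(-39) = ((1/15)*(2 - 99*62)/62)*(-39) = ((1/15)*(1/62)*(2 - 6138))*(-39) = ((1/15)*(1/62)*(-6136))*(-39) = -3068/465*(-39) = 39884/155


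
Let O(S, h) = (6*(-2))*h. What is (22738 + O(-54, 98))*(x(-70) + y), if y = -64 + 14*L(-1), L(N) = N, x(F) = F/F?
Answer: -1660274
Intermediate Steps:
x(F) = 1
O(S, h) = -12*h
y = -78 (y = -64 + 14*(-1) = -64 - 14 = -78)
(22738 + O(-54, 98))*(x(-70) + y) = (22738 - 12*98)*(1 - 78) = (22738 - 1176)*(-77) = 21562*(-77) = -1660274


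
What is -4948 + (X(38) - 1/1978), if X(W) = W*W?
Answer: -6930913/1978 ≈ -3504.0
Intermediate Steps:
X(W) = W²
-4948 + (X(38) - 1/1978) = -4948 + (38² - 1/1978) = -4948 + (1444 - 1*1/1978) = -4948 + (1444 - 1/1978) = -4948 + 2856231/1978 = -6930913/1978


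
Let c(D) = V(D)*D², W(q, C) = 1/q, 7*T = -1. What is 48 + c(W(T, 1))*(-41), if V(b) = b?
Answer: 14111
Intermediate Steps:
T = -⅐ (T = (⅐)*(-1) = -⅐ ≈ -0.14286)
c(D) = D³ (c(D) = D*D² = D³)
48 + c(W(T, 1))*(-41) = 48 + (1/(-⅐))³*(-41) = 48 + (-7)³*(-41) = 48 - 343*(-41) = 48 + 14063 = 14111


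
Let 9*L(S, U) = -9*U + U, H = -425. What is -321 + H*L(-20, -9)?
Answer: -3721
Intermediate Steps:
L(S, U) = -8*U/9 (L(S, U) = (-9*U + U)/9 = (-8*U)/9 = -8*U/9)
-321 + H*L(-20, -9) = -321 - (-3400)*(-9)/9 = -321 - 425*8 = -321 - 3400 = -3721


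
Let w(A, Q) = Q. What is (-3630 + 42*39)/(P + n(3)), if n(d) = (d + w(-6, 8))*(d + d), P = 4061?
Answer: -1992/4127 ≈ -0.48268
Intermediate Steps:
n(d) = 2*d*(8 + d) (n(d) = (d + 8)*(d + d) = (8 + d)*(2*d) = 2*d*(8 + d))
(-3630 + 42*39)/(P + n(3)) = (-3630 + 42*39)/(4061 + 2*3*(8 + 3)) = (-3630 + 1638)/(4061 + 2*3*11) = -1992/(4061 + 66) = -1992/4127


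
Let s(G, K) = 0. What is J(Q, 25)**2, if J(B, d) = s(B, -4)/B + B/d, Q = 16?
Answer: 256/625 ≈ 0.40960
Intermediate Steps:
J(B, d) = B/d (J(B, d) = 0/B + B/d = 0 + B/d = B/d)
J(Q, 25)**2 = (16/25)**2 = 256/625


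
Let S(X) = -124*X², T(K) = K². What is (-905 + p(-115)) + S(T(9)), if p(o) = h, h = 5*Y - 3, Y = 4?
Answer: -814452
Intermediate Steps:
h = 17 (h = 5*4 - 3 = 20 - 3 = 17)
p(o) = 17
(-905 + p(-115)) + S(T(9)) = (-905 + 17) - 124*(9²)² = -888 - 124*81² = -888 - 124*6561 = -888 - 813564 = -814452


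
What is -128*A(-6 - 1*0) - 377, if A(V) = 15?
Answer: -2297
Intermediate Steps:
-128*A(-6 - 1*0) - 377 = -128*15 - 377 = -1920 - 377 = -2297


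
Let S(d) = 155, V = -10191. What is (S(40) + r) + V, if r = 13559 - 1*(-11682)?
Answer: 15205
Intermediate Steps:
r = 25241 (r = 13559 + 11682 = 25241)
(S(40) + r) + V = (155 + 25241) - 10191 = 25396 - 10191 = 15205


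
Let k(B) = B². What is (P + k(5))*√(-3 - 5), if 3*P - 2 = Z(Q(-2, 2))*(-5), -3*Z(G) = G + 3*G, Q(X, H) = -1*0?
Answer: 154*I*√2/3 ≈ 72.596*I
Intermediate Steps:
Q(X, H) = 0
Z(G) = -4*G/3 (Z(G) = -(G + 3*G)/3 = -4*G/3)
P = ⅔ (P = ⅔ + (-4/3*0*(-5))/3 = ⅔ + (0*(-5))/3 = ⅔ + (⅓)*0 = ⅔ + 0 = ⅔ ≈ 0.66667)
(P + k(5))*√(-3 - 5) = (⅔ + 5²)*√(-3 - 5) = (⅔ + 25)*√(-8) = 77*(2*I*√2)/3 = 154*I*√2/3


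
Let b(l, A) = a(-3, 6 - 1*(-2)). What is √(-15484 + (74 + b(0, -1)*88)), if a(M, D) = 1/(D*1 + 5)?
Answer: I*√2603146/13 ≈ 124.11*I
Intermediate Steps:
a(M, D) = 1/(5 + D) (a(M, D) = 1/(D + 5) = 1/(5 + D))
b(l, A) = 1/13 (b(l, A) = 1/(5 + (6 - 1*(-2))) = 1/(5 + (6 + 2)) = 1/(5 + 8) = 1/13)
√(-15484 + (74 + b(0, -1)*88)) = √(-15484 + (74 + (1/13)*88)) = √(-15484 + (74 + 88/13)) = √(-15484 + 1050/13) = √(-200242/13) = I*√2603146/13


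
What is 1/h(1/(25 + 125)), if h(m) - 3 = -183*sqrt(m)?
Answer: -50/3571 - 305*sqrt(6)/10713 ≈ -0.083739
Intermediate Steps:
h(m) = 3 - 183*sqrt(m)
1/h(1/(25 + 125)) = 1/(3 - 183/sqrt(25 + 125)) = 1/(3 - 183*sqrt(6)/30) = 1/(3 - 61*sqrt(6)/10)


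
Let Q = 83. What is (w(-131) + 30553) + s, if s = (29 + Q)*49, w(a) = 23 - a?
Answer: 36195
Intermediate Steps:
s = 5488 (s = (29 + 83)*49 = 112*49 = 5488)
(w(-131) + 30553) + s = ((23 - 1*(-131)) + 30553) + 5488 = ((23 + 131) + 30553) + 5488 = (154 + 30553) + 5488 = 30707 + 5488 = 36195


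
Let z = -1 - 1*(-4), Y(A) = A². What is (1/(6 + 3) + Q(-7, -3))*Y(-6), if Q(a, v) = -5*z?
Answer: -536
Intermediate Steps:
z = 3 (z = -1 + 4 = 3)
Q(a, v) = -15 (Q(a, v) = -5*3 = -15)
(1/(6 + 3) + Q(-7, -3))*Y(-6) = (1/(6 + 3) - 15)*(-6)² = (1/9 - 15)*36 = (⅑ - 15)*36 = -134/9*36 = -536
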